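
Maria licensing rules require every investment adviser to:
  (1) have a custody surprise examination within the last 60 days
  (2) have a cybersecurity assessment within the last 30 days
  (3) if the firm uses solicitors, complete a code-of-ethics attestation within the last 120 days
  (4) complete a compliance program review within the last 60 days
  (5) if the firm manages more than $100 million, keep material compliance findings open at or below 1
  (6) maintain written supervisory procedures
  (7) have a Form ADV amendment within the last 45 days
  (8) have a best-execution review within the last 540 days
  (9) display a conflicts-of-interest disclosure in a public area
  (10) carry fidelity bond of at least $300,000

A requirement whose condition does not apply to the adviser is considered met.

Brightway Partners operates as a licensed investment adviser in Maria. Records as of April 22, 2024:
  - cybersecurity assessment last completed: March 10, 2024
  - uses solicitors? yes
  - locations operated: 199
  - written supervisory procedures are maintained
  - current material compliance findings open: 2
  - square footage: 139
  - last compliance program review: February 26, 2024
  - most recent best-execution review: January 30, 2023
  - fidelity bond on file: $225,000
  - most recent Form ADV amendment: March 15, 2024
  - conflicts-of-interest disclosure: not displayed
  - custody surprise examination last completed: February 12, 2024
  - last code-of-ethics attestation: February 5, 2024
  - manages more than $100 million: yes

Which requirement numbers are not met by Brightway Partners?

1, 2, 5, 9, 10

1. custody surprise examination 70 days ago vs limit 60 → not met
2. cybersecurity assessment 43 days ago vs limit 30 → not met
3. condition 'uses solicitors' holds; code-of-ethics attestation 77 days ago vs limit 120 → met
4. compliance program review 56 days ago vs limit 60 → met
5. condition 'manages more than $100 million' holds; material compliance findings open 2 > 1 → not met
6. written supervisory procedures present → met
7. Form ADV amendment 38 days ago vs limit 45 → met
8. best-execution review 448 days ago vs limit 540 → met
9. conflicts-of-interest disclosure absent → not met
10. fidelity bond $225,000 < $300,000 → not met
Not met: 1, 2, 5, 9, 10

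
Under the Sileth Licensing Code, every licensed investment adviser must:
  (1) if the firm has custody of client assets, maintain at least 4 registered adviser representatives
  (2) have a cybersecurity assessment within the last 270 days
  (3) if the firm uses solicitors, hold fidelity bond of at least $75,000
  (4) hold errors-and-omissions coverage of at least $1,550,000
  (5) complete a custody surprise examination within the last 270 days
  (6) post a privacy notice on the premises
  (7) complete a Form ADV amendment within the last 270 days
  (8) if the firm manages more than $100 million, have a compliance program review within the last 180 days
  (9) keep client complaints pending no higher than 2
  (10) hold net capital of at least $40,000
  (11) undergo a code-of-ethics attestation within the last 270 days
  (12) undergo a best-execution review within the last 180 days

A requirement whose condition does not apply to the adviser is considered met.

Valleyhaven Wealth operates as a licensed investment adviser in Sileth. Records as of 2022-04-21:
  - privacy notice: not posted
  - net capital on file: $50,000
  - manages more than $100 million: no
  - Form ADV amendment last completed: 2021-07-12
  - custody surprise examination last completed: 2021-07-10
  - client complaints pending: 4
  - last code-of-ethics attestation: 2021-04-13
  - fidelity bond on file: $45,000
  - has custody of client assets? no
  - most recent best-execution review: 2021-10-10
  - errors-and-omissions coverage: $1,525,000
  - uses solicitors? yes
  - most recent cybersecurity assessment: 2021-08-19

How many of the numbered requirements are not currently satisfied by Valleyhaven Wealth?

8

1. condition 'has custody of client assets' does not hold → requirement n/a → met
2. cybersecurity assessment 245 days ago vs limit 270 → met
3. condition 'uses solicitors' holds; fidelity bond $45,000 < $75,000 → not met
4. errors-and-omissions coverage $1,525,000 < $1,550,000 → not met
5. custody surprise examination 285 days ago vs limit 270 → not met
6. privacy notice absent → not met
7. Form ADV amendment 283 days ago vs limit 270 → not met
8. condition 'manages more than $100 million' does not hold → requirement n/a → met
9. client complaints pending 4 > 2 → not met
10. net capital $50,000 ≥ $40,000 → met
11. code-of-ethics attestation 373 days ago vs limit 270 → not met
12. best-execution review 193 days ago vs limit 180 → not met
Not met: 8 of 12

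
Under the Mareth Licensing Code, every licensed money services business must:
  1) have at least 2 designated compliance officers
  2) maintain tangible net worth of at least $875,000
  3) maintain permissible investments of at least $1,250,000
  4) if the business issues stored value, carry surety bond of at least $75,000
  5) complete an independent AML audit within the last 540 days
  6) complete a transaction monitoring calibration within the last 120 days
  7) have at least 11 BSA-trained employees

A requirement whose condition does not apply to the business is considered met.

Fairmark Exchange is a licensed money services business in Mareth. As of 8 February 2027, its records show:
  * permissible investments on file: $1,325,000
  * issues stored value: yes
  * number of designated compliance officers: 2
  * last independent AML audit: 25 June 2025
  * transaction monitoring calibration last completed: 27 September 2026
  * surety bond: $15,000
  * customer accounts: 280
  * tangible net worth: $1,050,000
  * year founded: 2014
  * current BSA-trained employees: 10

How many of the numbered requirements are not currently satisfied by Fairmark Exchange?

1. designated compliance officers 2 ≥ 2 → met
2. tangible net worth $1,050,000 ≥ $875,000 → met
3. permissible investments $1,325,000 ≥ $1,250,000 → met
4. condition 'issues stored value' holds; surety bond $15,000 < $75,000 → not met
5. independent AML audit 593 days ago vs limit 540 → not met
6. transaction monitoring calibration 134 days ago vs limit 120 → not met
7. BSA-trained employees 10 < 11 → not met
Not met: 4 of 7

4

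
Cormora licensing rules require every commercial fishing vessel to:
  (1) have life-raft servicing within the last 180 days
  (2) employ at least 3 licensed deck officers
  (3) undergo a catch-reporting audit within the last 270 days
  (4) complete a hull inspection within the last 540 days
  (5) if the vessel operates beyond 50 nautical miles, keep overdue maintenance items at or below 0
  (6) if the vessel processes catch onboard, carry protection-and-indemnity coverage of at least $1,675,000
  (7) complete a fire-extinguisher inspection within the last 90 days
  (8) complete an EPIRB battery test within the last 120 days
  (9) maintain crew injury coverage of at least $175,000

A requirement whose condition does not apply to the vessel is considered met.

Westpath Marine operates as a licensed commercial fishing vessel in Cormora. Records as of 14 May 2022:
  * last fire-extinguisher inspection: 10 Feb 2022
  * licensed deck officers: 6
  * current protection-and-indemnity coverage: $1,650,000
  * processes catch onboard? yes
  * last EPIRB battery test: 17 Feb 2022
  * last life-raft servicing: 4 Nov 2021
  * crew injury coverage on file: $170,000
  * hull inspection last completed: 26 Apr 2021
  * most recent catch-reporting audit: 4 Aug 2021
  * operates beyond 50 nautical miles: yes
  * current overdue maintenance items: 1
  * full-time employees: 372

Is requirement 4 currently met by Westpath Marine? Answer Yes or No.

Yes

4. hull inspection 383 days ago vs limit 540 → met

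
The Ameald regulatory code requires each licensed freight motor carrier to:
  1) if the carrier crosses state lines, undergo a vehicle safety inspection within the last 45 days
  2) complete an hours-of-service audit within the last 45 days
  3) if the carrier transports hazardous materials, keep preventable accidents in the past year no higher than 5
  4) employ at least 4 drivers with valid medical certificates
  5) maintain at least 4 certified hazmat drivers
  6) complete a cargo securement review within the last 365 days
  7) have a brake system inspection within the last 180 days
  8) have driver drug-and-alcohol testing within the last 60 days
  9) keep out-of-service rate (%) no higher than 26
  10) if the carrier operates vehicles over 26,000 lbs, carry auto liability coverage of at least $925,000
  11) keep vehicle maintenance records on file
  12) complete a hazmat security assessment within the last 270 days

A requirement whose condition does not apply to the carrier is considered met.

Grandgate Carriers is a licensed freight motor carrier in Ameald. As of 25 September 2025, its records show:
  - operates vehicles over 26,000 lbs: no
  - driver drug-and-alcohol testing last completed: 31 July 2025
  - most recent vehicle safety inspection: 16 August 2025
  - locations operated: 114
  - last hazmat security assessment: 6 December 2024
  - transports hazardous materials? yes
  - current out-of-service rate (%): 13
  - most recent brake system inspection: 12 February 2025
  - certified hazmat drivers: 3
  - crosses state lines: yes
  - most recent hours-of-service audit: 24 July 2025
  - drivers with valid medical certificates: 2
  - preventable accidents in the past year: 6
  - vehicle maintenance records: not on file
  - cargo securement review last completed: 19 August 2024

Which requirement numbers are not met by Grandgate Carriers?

2, 3, 4, 5, 6, 7, 11, 12

1. condition 'crosses state lines' holds; vehicle safety inspection 40 days ago vs limit 45 → met
2. hours-of-service audit 63 days ago vs limit 45 → not met
3. condition 'transports hazardous materials' holds; preventable accidents in the past year 6 > 5 → not met
4. drivers with valid medical certificates 2 < 4 → not met
5. certified hazmat drivers 3 < 4 → not met
6. cargo securement review 402 days ago vs limit 365 → not met
7. brake system inspection 225 days ago vs limit 180 → not met
8. driver drug-and-alcohol testing 56 days ago vs limit 60 → met
9. out-of-service rate (%) 13 ≤ 26 → met
10. condition 'operates vehicles over 26,000 lbs' does not hold → requirement n/a → met
11. vehicle maintenance records absent → not met
12. hazmat security assessment 293 days ago vs limit 270 → not met
Not met: 2, 3, 4, 5, 6, 7, 11, 12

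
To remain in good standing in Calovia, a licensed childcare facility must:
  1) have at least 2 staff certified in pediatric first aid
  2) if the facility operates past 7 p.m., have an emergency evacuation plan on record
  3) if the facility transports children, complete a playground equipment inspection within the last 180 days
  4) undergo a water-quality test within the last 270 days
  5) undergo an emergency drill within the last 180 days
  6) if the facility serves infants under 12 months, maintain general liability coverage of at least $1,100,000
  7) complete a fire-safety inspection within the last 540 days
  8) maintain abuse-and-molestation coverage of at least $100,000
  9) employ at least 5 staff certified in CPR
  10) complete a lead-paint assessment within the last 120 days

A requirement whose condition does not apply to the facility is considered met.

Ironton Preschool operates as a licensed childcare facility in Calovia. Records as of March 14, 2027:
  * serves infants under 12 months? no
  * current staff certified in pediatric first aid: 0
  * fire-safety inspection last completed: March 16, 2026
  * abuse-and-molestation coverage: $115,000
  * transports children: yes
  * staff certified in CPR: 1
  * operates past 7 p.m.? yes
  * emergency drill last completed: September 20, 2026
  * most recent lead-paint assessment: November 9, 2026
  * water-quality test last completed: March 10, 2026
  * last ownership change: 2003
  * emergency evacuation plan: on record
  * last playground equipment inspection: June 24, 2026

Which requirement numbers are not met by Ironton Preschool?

1, 3, 4, 9, 10

1. staff certified in pediatric first aid 0 < 2 → not met
2. condition 'operates past 7 p.m.' holds; emergency evacuation plan present → met
3. condition 'transports children' holds; playground equipment inspection 263 days ago vs limit 180 → not met
4. water-quality test 369 days ago vs limit 270 → not met
5. emergency drill 175 days ago vs limit 180 → met
6. condition 'serves infants under 12 months' does not hold → requirement n/a → met
7. fire-safety inspection 363 days ago vs limit 540 → met
8. abuse-and-molestation coverage $115,000 ≥ $100,000 → met
9. staff certified in CPR 1 < 5 → not met
10. lead-paint assessment 125 days ago vs limit 120 → not met
Not met: 1, 3, 4, 9, 10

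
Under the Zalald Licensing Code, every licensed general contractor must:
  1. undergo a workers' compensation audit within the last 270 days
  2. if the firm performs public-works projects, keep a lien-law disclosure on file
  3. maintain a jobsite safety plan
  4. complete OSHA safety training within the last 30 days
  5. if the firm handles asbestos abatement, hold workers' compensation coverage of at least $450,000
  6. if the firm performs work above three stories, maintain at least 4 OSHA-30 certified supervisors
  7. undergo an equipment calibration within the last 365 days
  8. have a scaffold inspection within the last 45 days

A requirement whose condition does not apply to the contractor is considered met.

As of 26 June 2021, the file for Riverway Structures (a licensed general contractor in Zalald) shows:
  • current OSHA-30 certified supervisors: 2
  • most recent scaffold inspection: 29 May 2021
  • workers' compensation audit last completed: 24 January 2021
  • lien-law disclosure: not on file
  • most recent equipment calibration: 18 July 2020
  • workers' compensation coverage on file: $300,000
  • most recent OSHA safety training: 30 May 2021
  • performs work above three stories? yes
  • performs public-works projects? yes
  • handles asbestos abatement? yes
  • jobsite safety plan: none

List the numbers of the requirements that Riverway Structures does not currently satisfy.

1. workers' compensation audit 153 days ago vs limit 270 → met
2. condition 'performs public-works projects' holds; lien-law disclosure absent → not met
3. jobsite safety plan absent → not met
4. OSHA safety training 27 days ago vs limit 30 → met
5. condition 'handles asbestos abatement' holds; workers' compensation coverage $300,000 < $450,000 → not met
6. condition 'performs work above three stories' holds; OSHA-30 certified supervisors 2 < 4 → not met
7. equipment calibration 343 days ago vs limit 365 → met
8. scaffold inspection 28 days ago vs limit 45 → met
Not met: 2, 3, 5, 6

2, 3, 5, 6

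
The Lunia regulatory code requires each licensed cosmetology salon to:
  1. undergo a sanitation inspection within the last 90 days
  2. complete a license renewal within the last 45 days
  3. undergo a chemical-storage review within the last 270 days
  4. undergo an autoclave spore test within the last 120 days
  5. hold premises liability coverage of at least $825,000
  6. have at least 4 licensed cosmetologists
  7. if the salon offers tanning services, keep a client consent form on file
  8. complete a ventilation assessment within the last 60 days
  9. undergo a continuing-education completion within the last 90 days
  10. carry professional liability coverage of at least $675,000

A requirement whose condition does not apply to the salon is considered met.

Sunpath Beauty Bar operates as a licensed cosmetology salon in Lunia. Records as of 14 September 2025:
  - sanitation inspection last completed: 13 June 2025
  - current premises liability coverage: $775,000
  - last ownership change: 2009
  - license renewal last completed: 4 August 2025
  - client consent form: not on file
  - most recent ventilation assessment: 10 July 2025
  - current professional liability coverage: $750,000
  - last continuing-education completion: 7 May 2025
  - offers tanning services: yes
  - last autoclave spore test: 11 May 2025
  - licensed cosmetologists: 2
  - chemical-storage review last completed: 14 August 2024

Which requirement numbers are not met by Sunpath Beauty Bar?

1. sanitation inspection 93 days ago vs limit 90 → not met
2. license renewal 41 days ago vs limit 45 → met
3. chemical-storage review 396 days ago vs limit 270 → not met
4. autoclave spore test 126 days ago vs limit 120 → not met
5. premises liability coverage $775,000 < $825,000 → not met
6. licensed cosmetologists 2 < 4 → not met
7. condition 'offers tanning services' holds; client consent form absent → not met
8. ventilation assessment 66 days ago vs limit 60 → not met
9. continuing-education completion 130 days ago vs limit 90 → not met
10. professional liability coverage $750,000 ≥ $675,000 → met
Not met: 1, 3, 4, 5, 6, 7, 8, 9

1, 3, 4, 5, 6, 7, 8, 9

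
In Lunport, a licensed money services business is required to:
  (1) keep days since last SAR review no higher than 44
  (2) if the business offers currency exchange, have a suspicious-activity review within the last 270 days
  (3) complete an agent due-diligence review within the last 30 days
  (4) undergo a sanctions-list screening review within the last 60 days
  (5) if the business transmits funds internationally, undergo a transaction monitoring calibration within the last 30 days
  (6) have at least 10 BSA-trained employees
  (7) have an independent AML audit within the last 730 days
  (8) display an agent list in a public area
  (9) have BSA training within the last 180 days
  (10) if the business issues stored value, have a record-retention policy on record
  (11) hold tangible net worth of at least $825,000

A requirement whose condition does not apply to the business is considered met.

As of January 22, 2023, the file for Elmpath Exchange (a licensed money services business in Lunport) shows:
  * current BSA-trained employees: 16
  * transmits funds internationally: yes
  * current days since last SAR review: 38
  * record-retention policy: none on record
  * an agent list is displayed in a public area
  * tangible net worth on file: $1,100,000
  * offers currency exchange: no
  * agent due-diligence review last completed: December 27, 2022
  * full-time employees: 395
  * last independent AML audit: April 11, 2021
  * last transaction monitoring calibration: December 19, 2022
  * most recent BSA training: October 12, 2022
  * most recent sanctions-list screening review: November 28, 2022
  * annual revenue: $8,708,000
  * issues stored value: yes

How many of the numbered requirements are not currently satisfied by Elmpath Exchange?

2

1. days since last SAR review 38 ≤ 44 → met
2. condition 'offers currency exchange' does not hold → requirement n/a → met
3. agent due-diligence review 26 days ago vs limit 30 → met
4. sanctions-list screening review 55 days ago vs limit 60 → met
5. condition 'transmits funds internationally' holds; transaction monitoring calibration 34 days ago vs limit 30 → not met
6. BSA-trained employees 16 ≥ 10 → met
7. independent AML audit 651 days ago vs limit 730 → met
8. agent list present → met
9. BSA training 102 days ago vs limit 180 → met
10. condition 'issues stored value' holds; record-retention policy absent → not met
11. tangible net worth $1,100,000 ≥ $825,000 → met
Not met: 2 of 11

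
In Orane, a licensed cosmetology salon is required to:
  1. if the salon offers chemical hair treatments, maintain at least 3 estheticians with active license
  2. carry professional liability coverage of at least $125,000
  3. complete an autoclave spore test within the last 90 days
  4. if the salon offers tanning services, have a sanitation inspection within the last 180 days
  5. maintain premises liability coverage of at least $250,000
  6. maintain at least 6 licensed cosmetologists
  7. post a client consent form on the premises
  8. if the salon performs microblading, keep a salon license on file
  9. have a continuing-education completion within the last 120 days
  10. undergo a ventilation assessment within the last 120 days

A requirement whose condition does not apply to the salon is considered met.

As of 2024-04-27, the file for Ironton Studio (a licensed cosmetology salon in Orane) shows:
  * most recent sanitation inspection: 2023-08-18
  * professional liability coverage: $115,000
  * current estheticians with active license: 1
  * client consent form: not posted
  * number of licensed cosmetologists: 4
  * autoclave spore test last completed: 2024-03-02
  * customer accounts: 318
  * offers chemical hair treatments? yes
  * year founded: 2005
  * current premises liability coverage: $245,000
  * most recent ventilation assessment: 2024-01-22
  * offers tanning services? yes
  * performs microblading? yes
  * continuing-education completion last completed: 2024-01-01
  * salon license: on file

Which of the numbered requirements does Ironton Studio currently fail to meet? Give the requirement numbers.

1, 2, 4, 5, 6, 7

1. condition 'offers chemical hair treatments' holds; estheticians with active license 1 < 3 → not met
2. professional liability coverage $115,000 < $125,000 → not met
3. autoclave spore test 56 days ago vs limit 90 → met
4. condition 'offers tanning services' holds; sanitation inspection 253 days ago vs limit 180 → not met
5. premises liability coverage $245,000 < $250,000 → not met
6. licensed cosmetologists 4 < 6 → not met
7. client consent form absent → not met
8. condition 'performs microblading' holds; salon license present → met
9. continuing-education completion 117 days ago vs limit 120 → met
10. ventilation assessment 96 days ago vs limit 120 → met
Not met: 1, 2, 4, 5, 6, 7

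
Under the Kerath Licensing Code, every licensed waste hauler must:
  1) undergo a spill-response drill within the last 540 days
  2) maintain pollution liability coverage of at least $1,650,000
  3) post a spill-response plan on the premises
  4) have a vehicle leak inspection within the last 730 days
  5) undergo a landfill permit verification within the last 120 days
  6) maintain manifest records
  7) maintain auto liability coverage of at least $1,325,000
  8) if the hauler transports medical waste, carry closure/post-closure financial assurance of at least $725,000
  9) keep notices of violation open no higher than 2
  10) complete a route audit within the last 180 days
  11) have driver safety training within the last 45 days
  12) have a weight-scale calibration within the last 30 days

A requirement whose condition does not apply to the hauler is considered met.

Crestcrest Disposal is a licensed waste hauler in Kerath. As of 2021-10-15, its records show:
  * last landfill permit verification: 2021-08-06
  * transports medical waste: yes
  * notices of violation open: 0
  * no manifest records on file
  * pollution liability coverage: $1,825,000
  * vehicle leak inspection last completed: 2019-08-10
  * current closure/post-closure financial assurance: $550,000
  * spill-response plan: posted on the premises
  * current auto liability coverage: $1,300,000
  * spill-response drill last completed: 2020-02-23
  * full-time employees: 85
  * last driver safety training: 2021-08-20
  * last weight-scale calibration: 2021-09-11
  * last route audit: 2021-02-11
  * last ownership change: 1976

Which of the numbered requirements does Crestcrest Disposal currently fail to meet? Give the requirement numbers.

1, 4, 6, 7, 8, 10, 11, 12

1. spill-response drill 600 days ago vs limit 540 → not met
2. pollution liability coverage $1,825,000 ≥ $1,650,000 → met
3. spill-response plan present → met
4. vehicle leak inspection 797 days ago vs limit 730 → not met
5. landfill permit verification 70 days ago vs limit 120 → met
6. manifest records absent → not met
7. auto liability coverage $1,300,000 < $1,325,000 → not met
8. condition 'transports medical waste' holds; closure/post-closure financial assurance $550,000 < $725,000 → not met
9. notices of violation open 0 ≤ 2 → met
10. route audit 246 days ago vs limit 180 → not met
11. driver safety training 56 days ago vs limit 45 → not met
12. weight-scale calibration 34 days ago vs limit 30 → not met
Not met: 1, 4, 6, 7, 8, 10, 11, 12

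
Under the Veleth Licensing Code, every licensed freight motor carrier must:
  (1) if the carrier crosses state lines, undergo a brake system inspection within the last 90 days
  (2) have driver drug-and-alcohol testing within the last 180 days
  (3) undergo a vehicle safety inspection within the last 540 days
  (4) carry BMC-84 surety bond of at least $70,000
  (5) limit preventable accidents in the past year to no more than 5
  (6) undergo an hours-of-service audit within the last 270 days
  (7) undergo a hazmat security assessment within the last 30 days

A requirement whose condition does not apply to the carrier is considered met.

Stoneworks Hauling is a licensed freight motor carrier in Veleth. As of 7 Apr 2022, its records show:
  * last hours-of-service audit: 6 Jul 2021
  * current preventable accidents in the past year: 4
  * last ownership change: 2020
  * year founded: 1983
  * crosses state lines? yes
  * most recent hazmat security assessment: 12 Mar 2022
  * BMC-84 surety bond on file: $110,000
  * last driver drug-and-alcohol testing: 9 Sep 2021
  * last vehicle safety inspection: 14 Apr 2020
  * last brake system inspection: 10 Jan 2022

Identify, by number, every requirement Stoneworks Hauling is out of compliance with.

2, 3, 6

1. condition 'crosses state lines' holds; brake system inspection 87 days ago vs limit 90 → met
2. driver drug-and-alcohol testing 210 days ago vs limit 180 → not met
3. vehicle safety inspection 723 days ago vs limit 540 → not met
4. BMC-84 surety bond $110,000 ≥ $70,000 → met
5. preventable accidents in the past year 4 ≤ 5 → met
6. hours-of-service audit 275 days ago vs limit 270 → not met
7. hazmat security assessment 26 days ago vs limit 30 → met
Not met: 2, 3, 6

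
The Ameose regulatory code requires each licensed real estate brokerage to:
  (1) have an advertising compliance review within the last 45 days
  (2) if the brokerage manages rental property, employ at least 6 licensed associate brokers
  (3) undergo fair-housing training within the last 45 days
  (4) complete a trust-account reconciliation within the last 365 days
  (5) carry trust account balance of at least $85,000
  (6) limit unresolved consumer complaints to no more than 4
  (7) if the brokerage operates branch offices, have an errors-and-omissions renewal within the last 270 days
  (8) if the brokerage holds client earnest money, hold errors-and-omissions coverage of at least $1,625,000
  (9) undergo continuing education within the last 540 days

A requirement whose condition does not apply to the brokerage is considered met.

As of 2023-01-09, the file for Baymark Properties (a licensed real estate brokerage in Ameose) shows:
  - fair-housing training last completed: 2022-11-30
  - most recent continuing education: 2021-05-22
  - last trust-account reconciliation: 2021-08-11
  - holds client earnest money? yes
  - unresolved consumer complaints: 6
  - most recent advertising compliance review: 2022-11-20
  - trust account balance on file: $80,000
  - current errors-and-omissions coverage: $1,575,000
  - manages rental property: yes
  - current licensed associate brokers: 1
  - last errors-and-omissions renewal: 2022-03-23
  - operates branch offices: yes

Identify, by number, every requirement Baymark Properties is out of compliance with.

1, 2, 4, 5, 6, 7, 8, 9

1. advertising compliance review 50 days ago vs limit 45 → not met
2. condition 'manages rental property' holds; licensed associate brokers 1 < 6 → not met
3. fair-housing training 40 days ago vs limit 45 → met
4. trust-account reconciliation 516 days ago vs limit 365 → not met
5. trust account balance $80,000 < $85,000 → not met
6. unresolved consumer complaints 6 > 4 → not met
7. condition 'operates branch offices' holds; errors-and-omissions renewal 292 days ago vs limit 270 → not met
8. condition 'holds client earnest money' holds; errors-and-omissions coverage $1,575,000 < $1,625,000 → not met
9. continuing education 597 days ago vs limit 540 → not met
Not met: 1, 2, 4, 5, 6, 7, 8, 9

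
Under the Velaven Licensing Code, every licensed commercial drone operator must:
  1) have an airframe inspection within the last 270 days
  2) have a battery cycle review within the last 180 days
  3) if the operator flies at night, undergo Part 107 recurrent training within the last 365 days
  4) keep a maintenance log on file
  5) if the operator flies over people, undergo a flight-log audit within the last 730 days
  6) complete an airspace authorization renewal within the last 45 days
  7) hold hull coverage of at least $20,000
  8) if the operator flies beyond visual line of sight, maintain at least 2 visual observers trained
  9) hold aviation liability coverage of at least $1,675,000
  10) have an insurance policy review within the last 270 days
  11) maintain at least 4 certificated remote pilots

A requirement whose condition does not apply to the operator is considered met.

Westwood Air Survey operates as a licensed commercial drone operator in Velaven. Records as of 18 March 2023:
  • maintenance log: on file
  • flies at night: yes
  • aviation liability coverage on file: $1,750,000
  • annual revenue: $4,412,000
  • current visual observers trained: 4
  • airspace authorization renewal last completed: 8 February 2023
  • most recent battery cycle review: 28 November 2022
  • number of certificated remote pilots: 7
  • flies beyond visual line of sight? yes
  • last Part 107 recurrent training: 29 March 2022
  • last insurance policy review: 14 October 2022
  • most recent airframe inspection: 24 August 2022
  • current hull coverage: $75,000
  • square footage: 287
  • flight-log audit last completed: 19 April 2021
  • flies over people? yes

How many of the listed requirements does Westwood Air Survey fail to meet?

1. airframe inspection 206 days ago vs limit 270 → met
2. battery cycle review 110 days ago vs limit 180 → met
3. condition 'flies at night' holds; Part 107 recurrent training 354 days ago vs limit 365 → met
4. maintenance log present → met
5. condition 'flies over people' holds; flight-log audit 698 days ago vs limit 730 → met
6. airspace authorization renewal 38 days ago vs limit 45 → met
7. hull coverage $75,000 ≥ $20,000 → met
8. condition 'flies beyond visual line of sight' holds; visual observers trained 4 ≥ 2 → met
9. aviation liability coverage $1,750,000 ≥ $1,675,000 → met
10. insurance policy review 155 days ago vs limit 270 → met
11. certificated remote pilots 7 ≥ 4 → met
Not met: 0 of 11

0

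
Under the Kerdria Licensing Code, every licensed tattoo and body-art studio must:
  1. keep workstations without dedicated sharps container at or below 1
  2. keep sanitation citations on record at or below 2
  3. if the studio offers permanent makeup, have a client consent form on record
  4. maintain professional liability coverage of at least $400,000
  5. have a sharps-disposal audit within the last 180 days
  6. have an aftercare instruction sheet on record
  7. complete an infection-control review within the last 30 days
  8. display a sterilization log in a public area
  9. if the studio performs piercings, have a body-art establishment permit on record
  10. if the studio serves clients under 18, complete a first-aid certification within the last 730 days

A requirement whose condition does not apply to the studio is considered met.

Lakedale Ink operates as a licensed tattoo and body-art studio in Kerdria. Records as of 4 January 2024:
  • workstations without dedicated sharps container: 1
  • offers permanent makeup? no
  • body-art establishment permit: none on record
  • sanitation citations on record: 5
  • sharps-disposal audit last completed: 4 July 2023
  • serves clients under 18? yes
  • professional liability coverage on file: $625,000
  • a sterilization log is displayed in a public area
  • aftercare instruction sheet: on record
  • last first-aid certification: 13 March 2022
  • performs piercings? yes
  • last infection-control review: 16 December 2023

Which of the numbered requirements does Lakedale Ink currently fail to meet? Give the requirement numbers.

2, 5, 9

1. workstations without dedicated sharps container 1 ≤ 1 → met
2. sanitation citations on record 5 > 2 → not met
3. condition 'offers permanent makeup' does not hold → requirement n/a → met
4. professional liability coverage $625,000 ≥ $400,000 → met
5. sharps-disposal audit 184 days ago vs limit 180 → not met
6. aftercare instruction sheet present → met
7. infection-control review 19 days ago vs limit 30 → met
8. sterilization log present → met
9. condition 'performs piercings' holds; body-art establishment permit absent → not met
10. condition 'serves clients under 18' holds; first-aid certification 662 days ago vs limit 730 → met
Not met: 2, 5, 9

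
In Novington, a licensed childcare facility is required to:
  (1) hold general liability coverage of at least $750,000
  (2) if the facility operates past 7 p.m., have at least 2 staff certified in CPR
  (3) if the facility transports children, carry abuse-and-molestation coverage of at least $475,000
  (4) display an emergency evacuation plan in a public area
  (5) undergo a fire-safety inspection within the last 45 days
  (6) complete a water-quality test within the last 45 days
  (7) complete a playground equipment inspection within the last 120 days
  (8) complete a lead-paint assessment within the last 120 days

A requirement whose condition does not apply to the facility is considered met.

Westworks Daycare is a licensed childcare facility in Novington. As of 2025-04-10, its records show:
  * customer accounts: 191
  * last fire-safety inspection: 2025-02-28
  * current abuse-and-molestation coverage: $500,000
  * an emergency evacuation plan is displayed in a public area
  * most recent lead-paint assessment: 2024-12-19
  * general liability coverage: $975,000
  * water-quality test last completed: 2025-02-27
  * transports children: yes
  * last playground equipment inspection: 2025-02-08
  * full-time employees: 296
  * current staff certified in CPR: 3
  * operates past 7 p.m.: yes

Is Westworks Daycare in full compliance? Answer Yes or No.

Yes

1. general liability coverage $975,000 ≥ $750,000 → met
2. condition 'operates past 7 p.m.' holds; staff certified in CPR 3 ≥ 2 → met
3. condition 'transports children' holds; abuse-and-molestation coverage $500,000 ≥ $475,000 → met
4. emergency evacuation plan present → met
5. fire-safety inspection 41 days ago vs limit 45 → met
6. water-quality test 42 days ago vs limit 45 → met
7. playground equipment inspection 61 days ago vs limit 120 → met
8. lead-paint assessment 112 days ago vs limit 120 → met
All met.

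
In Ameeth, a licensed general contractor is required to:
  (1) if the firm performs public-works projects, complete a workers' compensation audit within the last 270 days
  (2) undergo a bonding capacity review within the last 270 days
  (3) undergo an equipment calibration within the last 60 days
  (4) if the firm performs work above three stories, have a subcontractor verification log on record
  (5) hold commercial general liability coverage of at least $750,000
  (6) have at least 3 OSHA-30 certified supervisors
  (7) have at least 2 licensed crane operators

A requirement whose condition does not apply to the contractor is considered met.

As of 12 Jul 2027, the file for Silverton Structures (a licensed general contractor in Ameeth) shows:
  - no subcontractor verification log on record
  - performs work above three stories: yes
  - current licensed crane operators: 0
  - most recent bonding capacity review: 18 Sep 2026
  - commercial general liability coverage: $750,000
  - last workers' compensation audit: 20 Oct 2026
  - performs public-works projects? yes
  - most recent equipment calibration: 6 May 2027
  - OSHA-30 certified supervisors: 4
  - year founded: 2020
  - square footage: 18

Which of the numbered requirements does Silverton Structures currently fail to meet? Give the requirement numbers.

1. condition 'performs public-works projects' holds; workers' compensation audit 265 days ago vs limit 270 → met
2. bonding capacity review 297 days ago vs limit 270 → not met
3. equipment calibration 67 days ago vs limit 60 → not met
4. condition 'performs work above three stories' holds; subcontractor verification log absent → not met
5. commercial general liability coverage $750,000 ≥ $750,000 → met
6. OSHA-30 certified supervisors 4 ≥ 3 → met
7. licensed crane operators 0 < 2 → not met
Not met: 2, 3, 4, 7

2, 3, 4, 7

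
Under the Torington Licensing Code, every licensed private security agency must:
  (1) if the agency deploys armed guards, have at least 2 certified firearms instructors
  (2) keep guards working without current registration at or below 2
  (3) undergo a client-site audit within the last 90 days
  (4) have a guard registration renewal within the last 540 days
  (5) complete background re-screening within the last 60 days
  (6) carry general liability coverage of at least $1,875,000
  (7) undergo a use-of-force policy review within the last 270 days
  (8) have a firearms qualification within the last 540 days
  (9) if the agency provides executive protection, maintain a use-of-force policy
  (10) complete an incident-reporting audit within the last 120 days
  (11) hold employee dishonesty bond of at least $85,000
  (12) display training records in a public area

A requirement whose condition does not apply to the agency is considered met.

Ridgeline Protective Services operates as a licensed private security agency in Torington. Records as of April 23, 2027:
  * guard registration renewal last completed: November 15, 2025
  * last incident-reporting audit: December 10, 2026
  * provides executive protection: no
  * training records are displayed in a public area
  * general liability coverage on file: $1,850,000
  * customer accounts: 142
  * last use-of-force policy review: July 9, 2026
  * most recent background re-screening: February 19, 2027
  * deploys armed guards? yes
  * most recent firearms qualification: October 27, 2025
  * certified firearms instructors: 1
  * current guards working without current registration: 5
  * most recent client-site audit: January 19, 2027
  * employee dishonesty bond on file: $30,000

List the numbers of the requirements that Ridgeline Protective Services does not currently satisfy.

1. condition 'deploys armed guards' holds; certified firearms instructors 1 < 2 → not met
2. guards working without current registration 5 > 2 → not met
3. client-site audit 94 days ago vs limit 90 → not met
4. guard registration renewal 524 days ago vs limit 540 → met
5. background re-screening 63 days ago vs limit 60 → not met
6. general liability coverage $1,850,000 < $1,875,000 → not met
7. use-of-force policy review 288 days ago vs limit 270 → not met
8. firearms qualification 543 days ago vs limit 540 → not met
9. condition 'provides executive protection' does not hold → requirement n/a → met
10. incident-reporting audit 134 days ago vs limit 120 → not met
11. employee dishonesty bond $30,000 < $85,000 → not met
12. training records present → met
Not met: 1, 2, 3, 5, 6, 7, 8, 10, 11

1, 2, 3, 5, 6, 7, 8, 10, 11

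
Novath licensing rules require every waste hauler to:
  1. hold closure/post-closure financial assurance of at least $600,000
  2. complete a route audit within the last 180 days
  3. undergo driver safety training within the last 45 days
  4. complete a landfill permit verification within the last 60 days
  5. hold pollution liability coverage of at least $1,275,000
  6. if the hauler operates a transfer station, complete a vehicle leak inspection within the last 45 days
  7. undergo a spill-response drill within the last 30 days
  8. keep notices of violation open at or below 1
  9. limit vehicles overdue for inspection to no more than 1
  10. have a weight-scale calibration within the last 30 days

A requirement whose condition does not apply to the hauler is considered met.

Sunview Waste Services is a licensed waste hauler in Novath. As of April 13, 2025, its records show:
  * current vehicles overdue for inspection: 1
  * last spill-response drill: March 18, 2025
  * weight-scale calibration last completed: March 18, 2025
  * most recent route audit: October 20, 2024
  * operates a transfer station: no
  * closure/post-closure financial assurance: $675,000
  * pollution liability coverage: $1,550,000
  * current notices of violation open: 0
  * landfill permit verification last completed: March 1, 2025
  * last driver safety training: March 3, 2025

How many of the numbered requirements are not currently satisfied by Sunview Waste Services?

1. closure/post-closure financial assurance $675,000 ≥ $600,000 → met
2. route audit 175 days ago vs limit 180 → met
3. driver safety training 41 days ago vs limit 45 → met
4. landfill permit verification 43 days ago vs limit 60 → met
5. pollution liability coverage $1,550,000 ≥ $1,275,000 → met
6. condition 'operates a transfer station' does not hold → requirement n/a → met
7. spill-response drill 26 days ago vs limit 30 → met
8. notices of violation open 0 ≤ 1 → met
9. vehicles overdue for inspection 1 ≤ 1 → met
10. weight-scale calibration 26 days ago vs limit 30 → met
Not met: 0 of 10

0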